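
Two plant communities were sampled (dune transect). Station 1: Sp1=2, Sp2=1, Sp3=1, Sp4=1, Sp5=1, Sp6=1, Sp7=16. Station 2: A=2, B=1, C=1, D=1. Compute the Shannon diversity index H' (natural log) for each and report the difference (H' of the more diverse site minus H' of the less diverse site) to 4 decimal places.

Station 1: N=23, proportions 0.086957, 0.043478, 0.043478, 0.043478, 0.043478, 0.043478, 0.695652, giving H' = 1.146463 (working shown to 6 dp, full precision carried).
Station 2: N=5, proportions 0.4, 0.2, 0.2, 0.2, giving H' = 1.332179.
Difference = |1.146463 − 1.332179| = 0.185716, i.e. 0.1857 to 4 decimal places.

0.1857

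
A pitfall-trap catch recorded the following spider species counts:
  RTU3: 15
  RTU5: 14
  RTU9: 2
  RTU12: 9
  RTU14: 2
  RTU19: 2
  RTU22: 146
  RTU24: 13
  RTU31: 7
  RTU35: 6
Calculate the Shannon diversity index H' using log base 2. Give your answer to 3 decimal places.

Total N = 15+14+2+9+2+2+146+13+7+6 = 216, so the proportions are 0.06944, 0.06481, 0.00926, 0.04167, 0.00926, 0.00926, 0.67593, 0.06019, 0.03241, 0.02778 (working shown to 5 dp, full precision carried).
Each pᵢ log₂ pᵢ term: 0.06944×(-3.84800)=-0.26722, 0.06481×(-3.94753)=-0.25586, 0.00926×(-6.75489)=-0.06255, 0.04167×(-4.58496)=-0.19104, 0.00926×(-6.75489)=-0.06255, 0.00926×(-6.75489)=-0.06255, 0.67593×(-0.56506)=-0.38194, 0.06019×(-4.05445)=-0.24402, 0.03241×(-4.94753)=-0.16034, 0.02778×(-5.16993)=-0.14361.
Sum = -1.83166, so H' = 1.832.

1.832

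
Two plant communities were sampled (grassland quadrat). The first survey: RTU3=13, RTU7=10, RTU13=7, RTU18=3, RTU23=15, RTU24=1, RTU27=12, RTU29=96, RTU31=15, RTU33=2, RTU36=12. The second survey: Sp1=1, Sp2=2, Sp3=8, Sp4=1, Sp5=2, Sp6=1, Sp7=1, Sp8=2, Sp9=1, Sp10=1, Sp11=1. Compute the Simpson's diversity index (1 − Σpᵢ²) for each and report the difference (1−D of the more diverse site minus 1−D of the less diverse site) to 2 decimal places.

The first survey: N=186, proportions 0.0699, 0.0538, 0.0376, 0.0161, 0.0806, 0.0054, 0.0645, 0.5161, 0.0806, 0.0108, 0.0645, giving 1−D = 0.7027 (working shown to 4 dp, full precision carried).
The second survey: N=21, proportions 0.0476, 0.0952, 0.381, 0.0476, 0.0952, 0.0476, 0.0476, 0.0952, 0.0476, 0.0476, 0.0476, giving 1−D = 0.8118.
Difference = |0.7027 − 0.8118| = 0.1091, i.e. 0.11 to 2 decimal places.

0.11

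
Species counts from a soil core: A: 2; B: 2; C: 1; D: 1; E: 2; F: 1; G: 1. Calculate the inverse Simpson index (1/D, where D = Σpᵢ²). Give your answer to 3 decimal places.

Total N = 2+2+1+1+2+1+1 = 10, so the proportions are 0.2, 0.2, 0.1, 0.1, 0.2, 0.1, 0.1 (working shown to 7 dp, full precision carried).
D = 0.2² + 0.2² + 0.1² + 0.1² + 0.2² + 0.1² + 0.1² = 0.0400000 + 0.0400000 + 0.0100000 + 0.0100000 + 0.0400000 + 0.0100000 + 0.0100000 = 0.1600000.
So 1/D = 6.25000, i.e. 6.250 to 3 decimal places.

6.250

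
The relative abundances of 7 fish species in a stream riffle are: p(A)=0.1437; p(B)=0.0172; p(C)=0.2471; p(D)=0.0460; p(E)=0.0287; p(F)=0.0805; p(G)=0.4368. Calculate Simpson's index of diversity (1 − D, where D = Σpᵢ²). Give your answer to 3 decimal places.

D = 0.1437² + 0.0172² + 0.2471² + 0.046² + 0.0287² + 0.0805² + 0.4368² = 0.02065 + 0.00030 + 0.06106 + 0.00212 + 0.00082 + 0.00648 + 0.19079 = 0.28222 (working shown to 5 dp, full precision carried).
So 1 − D = 0.71778, i.e. 0.718 to 3 decimal places.

0.718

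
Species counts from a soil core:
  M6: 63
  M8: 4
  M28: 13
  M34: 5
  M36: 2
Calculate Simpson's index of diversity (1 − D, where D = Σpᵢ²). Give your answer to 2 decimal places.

Total N = 63+4+13+5+2 = 87, so the proportions are 0.7241, 0.046, 0.1494, 0.0575, 0.023 (working shown to 4 dp, full precision carried).
D = 0.7241² + 0.046² + 0.1494² + 0.0575² + 0.023² = 0.5244 + 0.0021 + 0.0223 + 0.0033 + 0.0005 = 0.5526.
So 1 − D = 0.4474, i.e. 0.45 to 2 decimal places.

0.45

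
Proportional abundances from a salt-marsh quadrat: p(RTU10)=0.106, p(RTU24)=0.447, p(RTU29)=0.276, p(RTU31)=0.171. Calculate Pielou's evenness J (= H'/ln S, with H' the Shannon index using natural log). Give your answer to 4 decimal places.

H' = −Σ pᵢ ln pᵢ = −((-0.237898) + (-0.359923) + (-0.355310) + (-0.302002)) = 1.255132 (working shown to 6 dp, full precision carried).
With S = 4 species, ln S = 1.386294, so J = 1.255132/1.386294 = 0.905386, i.e. 0.9054 to 4 decimal places.

0.9054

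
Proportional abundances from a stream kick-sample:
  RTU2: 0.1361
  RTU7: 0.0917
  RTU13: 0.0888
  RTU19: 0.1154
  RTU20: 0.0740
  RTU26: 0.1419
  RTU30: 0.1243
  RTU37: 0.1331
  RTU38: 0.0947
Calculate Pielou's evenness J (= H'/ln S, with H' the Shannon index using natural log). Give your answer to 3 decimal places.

0.990

H' = −Σ pᵢ ln pᵢ = −((-0.27143) + (-0.21909) + (-0.21502) + (-0.24919) + (-0.19267) + (-0.27708) + (-0.25917) + (-0.26842) + (-0.22321)) = 2.17529 (working shown to 5 dp, full precision carried).
With S = 9 species, ln S = 2.19722, so J = 2.17529/2.19722 = 0.99001, i.e. 0.990 to 3 decimal places.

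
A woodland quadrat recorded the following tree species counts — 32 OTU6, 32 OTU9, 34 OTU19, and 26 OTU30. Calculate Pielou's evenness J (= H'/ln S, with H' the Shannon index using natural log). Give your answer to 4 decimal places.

Total N = 32+32+34+26 = 124, so the proportions are 0.258065, 0.258065, 0.274194, 0.209677 (working shown to 6 dp, full precision carried).
H' = −Σ pᵢ ln pᵢ = −((-0.349560) + (-0.349560) + (-0.354785) + (-0.327555)) = 1.381460.
With S = 4 species, ln S = 1.386294, so J = 1.381460/1.386294 = 0.996513, i.e. 0.9965 to 4 decimal places.

0.9965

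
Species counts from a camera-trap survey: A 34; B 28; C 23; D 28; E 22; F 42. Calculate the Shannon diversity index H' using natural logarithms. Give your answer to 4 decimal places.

1.7660

Total N = 34+28+23+28+22+42 = 177, so the proportions are 0.19209, 0.158192, 0.129944, 0.158192, 0.124294, 0.237288 (working shown to 6 dp, full precision carried).
Each pᵢ ln pᵢ term: 0.19209×(-1.649789)=-0.316909, 0.158192×(-1.843945)=-0.291698, 0.129944×(-2.040656)=-0.265170, 0.158192×(-1.843945)=-0.291698, 0.124294×(-2.085107)=-0.259166, 0.237288×(-1.438480)=-0.341334.
Sum = -1.765974, so H' = 1.7660.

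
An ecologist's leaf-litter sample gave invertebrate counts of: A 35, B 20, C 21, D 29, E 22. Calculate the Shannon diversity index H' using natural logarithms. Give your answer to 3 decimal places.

1.585

Total N = 35+20+21+29+22 = 127, so the proportions are 0.27559, 0.15748, 0.16535, 0.22835, 0.17323 (working shown to 5 dp, full precision carried).
Each pᵢ ln pᵢ term: 0.27559×(-1.28884)=-0.35519, 0.15748×(-1.84845)=-0.29110, 0.16535×(-1.79966)=-0.29758, 0.22835×(-1.47689)=-0.33724, 0.17323×(-1.75314)=-0.30369.
Sum = -1.58481, so H' = 1.585.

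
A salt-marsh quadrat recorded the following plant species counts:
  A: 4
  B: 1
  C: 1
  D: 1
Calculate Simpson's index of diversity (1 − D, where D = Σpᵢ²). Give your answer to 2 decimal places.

Total N = 4+1+1+1 = 7, so the proportions are 0.5714, 0.1429, 0.1429, 0.1429 (working shown to 4 dp, full precision carried).
D = 0.5714² + 0.1429² + 0.1429² + 0.1429² = 0.3265 + 0.0204 + 0.0204 + 0.0204 = 0.3878.
So 1 − D = 0.6122, i.e. 0.61 to 2 decimal places.

0.61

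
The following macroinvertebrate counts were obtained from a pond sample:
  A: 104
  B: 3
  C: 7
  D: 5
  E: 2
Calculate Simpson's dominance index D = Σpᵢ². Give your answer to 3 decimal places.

Total N = 104+3+7+5+2 = 121, so the proportions are 0.8595, 0.02479, 0.05785, 0.04132, 0.01653 (working shown to 5 dp, full precision carried).
D = 0.8595² + 0.02479² + 0.05785² + 0.04132² + 0.01653² = 0.73875 + 0.00061 + 0.00335 + 0.00171 + 0.00027 = 0.74469.
To 3 decimal places, D = 0.745.

0.745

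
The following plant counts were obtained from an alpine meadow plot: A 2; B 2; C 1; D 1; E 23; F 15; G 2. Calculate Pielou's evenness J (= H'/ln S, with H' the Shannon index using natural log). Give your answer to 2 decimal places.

0.66

Total N = 2+2+1+1+23+15+2 = 46, so the proportions are 0.0435, 0.0435, 0.0217, 0.0217, 0.5, 0.3261, 0.0435 (working shown to 4 dp, full precision carried).
H' = −Σ pᵢ ln pᵢ = −((-0.1363) + (-0.1363) + (-0.0832) + (-0.0832) + (-0.3466) + (-0.3654) + (-0.1363)) = 1.2874.
With S = 7 species, ln S = 1.9459, so J = 1.2874/1.9459 = 0.6616, i.e. 0.66 to 2 decimal places.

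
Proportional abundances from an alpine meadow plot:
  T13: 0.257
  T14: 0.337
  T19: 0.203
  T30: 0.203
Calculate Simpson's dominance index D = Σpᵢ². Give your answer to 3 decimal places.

D = 0.257² + 0.337² + 0.203² + 0.203² = 0.06605 + 0.11357 + 0.04121 + 0.04121 = 0.26204 (working shown to 5 dp, full precision carried).
To 3 decimal places, D = 0.262.

0.262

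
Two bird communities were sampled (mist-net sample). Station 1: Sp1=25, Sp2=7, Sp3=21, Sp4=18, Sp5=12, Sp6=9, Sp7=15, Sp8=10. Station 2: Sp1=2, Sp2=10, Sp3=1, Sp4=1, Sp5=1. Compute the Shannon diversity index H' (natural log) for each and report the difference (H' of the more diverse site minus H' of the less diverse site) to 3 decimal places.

Station 1: N=117, proportions 0.213675, 0.059829, 0.179487, 0.153846, 0.102564, 0.076923, 0.128205, 0.08547, giving H' = 1.998965 (working shown to 6 dp, full precision carried).
Station 2: N=15, proportions 0.133333, 0.666667, 0.066667, 0.066667, 0.066667, giving H' = 1.080574.
Difference = |1.998965 − 1.080574| = 0.918391, i.e. 0.918 to 3 decimal places.

0.918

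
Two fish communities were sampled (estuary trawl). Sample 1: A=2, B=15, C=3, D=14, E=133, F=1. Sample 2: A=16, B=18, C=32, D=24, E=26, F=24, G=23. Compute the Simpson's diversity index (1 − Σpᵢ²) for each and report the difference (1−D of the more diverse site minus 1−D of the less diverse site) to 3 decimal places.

Sample 1: N=168, proportions 0.0119, 0.08929, 0.01786, 0.08333, 0.79167, 0.00595, giving 1−D = 0.35785 (working shown to 5 dp, full precision carried).
Sample 2: N=163, proportions 0.09816, 0.11043, 0.19632, 0.14724, 0.15951, 0.14724, 0.1411, giving 1−D = 0.85092.
Difference = |0.35785 − 0.85092| = 0.49307, i.e. 0.493 to 3 decimal places.

0.493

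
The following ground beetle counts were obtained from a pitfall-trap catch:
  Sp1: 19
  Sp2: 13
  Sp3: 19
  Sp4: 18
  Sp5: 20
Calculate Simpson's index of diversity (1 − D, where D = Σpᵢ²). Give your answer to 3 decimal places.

Total N = 19+13+19+18+20 = 89, so the proportions are 0.21348, 0.14607, 0.21348, 0.20225, 0.22472 (working shown to 5 dp, full precision carried).
D = 0.21348² + 0.14607² + 0.21348² + 0.20225² + 0.22472² = 0.04558 + 0.02134 + 0.04558 + 0.04090 + 0.05050 = 0.20389.
So 1 − D = 0.79611, i.e. 0.796 to 3 decimal places.

0.796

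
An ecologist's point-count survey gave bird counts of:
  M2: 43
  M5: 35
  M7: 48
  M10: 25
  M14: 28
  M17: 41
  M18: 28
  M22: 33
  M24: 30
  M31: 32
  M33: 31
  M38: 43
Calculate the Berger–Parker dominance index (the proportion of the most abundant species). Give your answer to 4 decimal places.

0.1151

Total N = 43+35+48+25+28+41+28+33+30+32+31+43 = 417, so the proportions are 0.103118, 0.083933, 0.115108, 0.059952, 0.067146, 0.098321, 0.067146, 0.079137, 0.071942, 0.076739, 0.074341, 0.103118 (working shown to 6 dp, full precision carried).
The largest proportion is 0.115108, i.e. d = 0.1151 to 4 decimal places.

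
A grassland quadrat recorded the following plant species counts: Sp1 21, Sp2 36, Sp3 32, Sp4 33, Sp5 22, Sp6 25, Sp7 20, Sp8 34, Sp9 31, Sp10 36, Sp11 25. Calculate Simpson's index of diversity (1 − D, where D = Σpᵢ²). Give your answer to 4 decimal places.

0.9053

Total N = 21+36+32+33+22+25+20+34+31+36+25 = 315, so the proportions are 0.066667, 0.114286, 0.101587, 0.104762, 0.069841, 0.079365, 0.063492, 0.107937, 0.098413, 0.114286, 0.079365 (working shown to 6 dp, full precision carried).
D = 0.066667² + 0.114286² + 0.101587² + 0.104762² + 0.069841² + 0.079365² + 0.063492² + 0.107937² + 0.098413² + 0.114286² + 0.079365² = 0.004444 + 0.013061 + 0.010320 + 0.010975 + 0.004878 + 0.006299 + 0.004031 + 0.011650 + 0.009685 + 0.013061 + 0.006299 = 0.094704.
So 1 − D = 0.905296, i.e. 0.9053 to 4 decimal places.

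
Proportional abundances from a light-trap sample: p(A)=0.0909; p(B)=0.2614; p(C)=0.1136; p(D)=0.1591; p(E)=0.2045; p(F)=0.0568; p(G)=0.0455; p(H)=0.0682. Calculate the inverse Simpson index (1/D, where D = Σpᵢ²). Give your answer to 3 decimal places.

6.003

D = 0.0909² + 0.2614² + 0.1136² + 0.1591² + 0.2045² + 0.0568² + 0.0455² + 0.0682² = 0.0082628 + 0.0683300 + 0.0129050 + 0.0253128 + 0.0418202 + 0.0032262 + 0.0020703 + 0.0046512 = 0.1665785 (working shown to 7 dp, full precision carried).
So 1/D = 6.00317, i.e. 6.003 to 3 decimal places.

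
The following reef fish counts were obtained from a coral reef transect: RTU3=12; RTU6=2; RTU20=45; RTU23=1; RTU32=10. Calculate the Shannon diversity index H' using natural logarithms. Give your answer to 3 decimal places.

1.027

Total N = 12+2+45+1+10 = 70, so the proportions are 0.17143, 0.02857, 0.64286, 0.01429, 0.14286 (working shown to 5 dp, full precision carried).
Each pᵢ ln pᵢ term: 0.17143×(-1.76359)=-0.30233, 0.02857×(-3.55535)=-0.10158, 0.64286×(-0.44183)=-0.28404, 0.01429×(-4.24850)=-0.06069, 0.14286×(-1.94591)=-0.27799.
Sum = -1.02663, so H' = 1.027.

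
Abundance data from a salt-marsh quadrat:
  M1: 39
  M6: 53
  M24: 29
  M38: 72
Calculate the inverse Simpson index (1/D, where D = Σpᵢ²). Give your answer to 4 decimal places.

Total N = 39+53+29+72 = 193, so the proportions are 0.20207254, 0.2746114, 0.15025907, 0.37305699 (working shown to 8 dp, full precision carried).
D = 0.20207254² + 0.2746114² + 0.15025907² + 0.37305699² = 0.04083331 + 0.07541142 + 0.02257779 + 0.13917152 = 0.27799404.
So 1/D = 3.597199, i.e. 3.5972 to 4 decimal places.

3.5972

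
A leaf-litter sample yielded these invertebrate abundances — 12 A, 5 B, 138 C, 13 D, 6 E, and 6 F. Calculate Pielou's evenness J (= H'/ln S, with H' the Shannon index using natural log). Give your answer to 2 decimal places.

Total N = 12+5+138+13+6+6 = 180, so the proportions are 0.0667, 0.0278, 0.7667, 0.0722, 0.0333, 0.0333 (working shown to 4 dp, full precision carried).
H' = −Σ pᵢ ln pᵢ = −((-0.1805) + (-0.0995) + (-0.2037) + (-0.1898) + (-0.1134) + (-0.1134)) = 0.9003.
With S = 6 species, ln S = 1.7918, so J = 0.9003/1.7918 = 0.5025, i.e. 0.50 to 2 decimal places.

0.50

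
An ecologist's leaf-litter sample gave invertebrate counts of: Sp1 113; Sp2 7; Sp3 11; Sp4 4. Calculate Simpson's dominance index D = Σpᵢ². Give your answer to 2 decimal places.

0.71

Total N = 113+7+11+4 = 135, so the proportions are 0.837, 0.0519, 0.0815, 0.0296 (working shown to 4 dp, full precision carried).
D = 0.837² + 0.0519² + 0.0815² + 0.0296² = 0.7006 + 0.0027 + 0.0066 + 0.0009 = 0.7108.
To 2 decimal places, D = 0.71.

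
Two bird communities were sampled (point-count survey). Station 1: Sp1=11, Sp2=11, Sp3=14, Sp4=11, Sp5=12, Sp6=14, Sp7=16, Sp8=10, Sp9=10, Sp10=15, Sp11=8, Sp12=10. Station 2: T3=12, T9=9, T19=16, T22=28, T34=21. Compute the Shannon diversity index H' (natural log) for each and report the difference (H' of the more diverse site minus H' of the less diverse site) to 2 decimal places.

0.93

Station 1: N=142, proportions 0.0775, 0.0775, 0.0986, 0.0775, 0.0845, 0.0986, 0.1127, 0.0704, 0.0704, 0.1056, 0.0563, 0.0704, giving H' = 2.4661 (working shown to 4 dp, full precision carried).
Station 2: N=86, proportions 0.1395, 0.1047, 0.186, 0.3256, 0.2442, giving H' = 1.5335.
Difference = |2.4661 − 1.5335| = 0.9326, i.e. 0.93 to 2 decimal places.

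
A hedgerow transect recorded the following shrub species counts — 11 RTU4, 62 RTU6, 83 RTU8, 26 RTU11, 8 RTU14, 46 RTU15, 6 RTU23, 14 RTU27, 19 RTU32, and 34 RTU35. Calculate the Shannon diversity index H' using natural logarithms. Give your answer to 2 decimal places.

2.01

Total N = 11+62+83+26+8+46+6+14+19+34 = 309, so the proportions are 0.0356, 0.2006, 0.2686, 0.0841, 0.0259, 0.1489, 0.0194, 0.0453, 0.0615, 0.11 (working shown to 4 dp, full precision carried).
Each pᵢ ln pᵢ term: 0.0356×(-3.3354)=-0.1187, 0.2006×(-1.6062)=-0.3223, 0.2686×(-1.3145)=-0.3531, 0.0841×(-2.4752)=-0.2083, 0.0259×(-3.6539)=-0.0946, 0.1489×(-1.9047)=-0.2835, 0.0194×(-3.9416)=-0.0765, 0.0453×(-3.0943)=-0.1402, 0.0615×(-2.7889)=-0.1715, 0.11×(-2.2070)=-0.2428.
Sum = -2.0116, so H' = 2.01.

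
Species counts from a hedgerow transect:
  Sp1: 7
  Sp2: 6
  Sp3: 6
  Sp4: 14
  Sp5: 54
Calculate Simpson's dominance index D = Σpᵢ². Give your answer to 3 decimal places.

0.427

Total N = 7+6+6+14+54 = 87, so the proportions are 0.08046, 0.06897, 0.06897, 0.16092, 0.62069 (working shown to 5 dp, full precision carried).
D = 0.08046² + 0.06897² + 0.06897² + 0.16092² + 0.62069² = 0.00647 + 0.00476 + 0.00476 + 0.02590 + 0.38526 = 0.42714.
To 3 decimal places, D = 0.427.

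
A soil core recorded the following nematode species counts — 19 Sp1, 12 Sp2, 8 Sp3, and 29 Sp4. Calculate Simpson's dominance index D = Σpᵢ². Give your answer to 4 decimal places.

0.3049

Total N = 19+12+8+29 = 68, so the proportions are 0.279412, 0.176471, 0.117647, 0.426471 (working shown to 6 dp, full precision carried).
D = 0.279412² + 0.176471² + 0.117647² + 0.426471² = 0.078071 + 0.031142 + 0.013841 + 0.181877 = 0.304931.
To 4 decimal places, D = 0.3049.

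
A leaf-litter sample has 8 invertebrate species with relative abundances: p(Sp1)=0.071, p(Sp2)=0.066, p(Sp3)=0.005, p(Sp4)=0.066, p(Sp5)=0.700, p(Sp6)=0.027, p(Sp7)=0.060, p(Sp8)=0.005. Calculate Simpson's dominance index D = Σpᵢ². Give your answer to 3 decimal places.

0.508

D = 0.071² + 0.066² + 0.005² + 0.066² + 0.7² + 0.027² + 0.06² + 0.005² = 0.00504 + 0.00436 + 0.00003 + 0.00436 + 0.49000 + 0.00073 + 0.00360 + 0.00003 = 0.50813 (working shown to 5 dp, full precision carried).
To 3 decimal places, D = 0.508.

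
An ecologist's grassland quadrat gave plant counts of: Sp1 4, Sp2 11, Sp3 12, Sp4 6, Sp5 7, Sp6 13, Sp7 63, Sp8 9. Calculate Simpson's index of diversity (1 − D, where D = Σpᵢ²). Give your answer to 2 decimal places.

Total N = 4+11+12+6+7+13+63+9 = 125, so the proportions are 0.032, 0.088, 0.096, 0.048, 0.056, 0.104, 0.504, 0.072 (working shown to 4 dp, full precision carried).
D = 0.032² + 0.088² + 0.096² + 0.048² + 0.056² + 0.104² + 0.504² + 0.072² = 0.0010 + 0.0077 + 0.0092 + 0.0023 + 0.0031 + 0.0108 + 0.2540 + 0.0052 = 0.2934.
So 1 − D = 0.7066, i.e. 0.71 to 2 decimal places.

0.71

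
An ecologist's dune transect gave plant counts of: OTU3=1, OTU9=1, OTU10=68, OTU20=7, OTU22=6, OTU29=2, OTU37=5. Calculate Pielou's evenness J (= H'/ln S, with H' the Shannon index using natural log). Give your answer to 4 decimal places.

0.4811

Total N = 1+1+68+7+6+2+5 = 90, so the proportions are 0.011111, 0.011111, 0.755556, 0.077778, 0.066667, 0.022222, 0.055556 (working shown to 6 dp, full precision carried).
H' = −Σ pᵢ ln pᵢ = −((-0.049998) + (-0.049998) + (-0.211784) + (-0.198637) + (-0.180537) + (-0.084592) + (-0.160576)) = 0.936121.
With S = 7 species, ln S = 1.945910, so J = 0.936121/1.945910 = 0.481071, i.e. 0.4811 to 4 decimal places.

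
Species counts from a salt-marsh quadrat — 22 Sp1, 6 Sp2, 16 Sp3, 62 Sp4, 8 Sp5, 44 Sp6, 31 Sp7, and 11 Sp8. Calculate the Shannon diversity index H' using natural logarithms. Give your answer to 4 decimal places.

1.8235

Total N = 22+6+16+62+8+44+31+11 = 200, so the proportions are 0.11, 0.03, 0.08, 0.31, 0.04, 0.22, 0.155, 0.055 (working shown to 6 dp, full precision carried).
Each pᵢ ln pᵢ term: 0.11×(-2.207275)=-0.242800, 0.03×(-3.506558)=-0.105197, 0.08×(-2.525729)=-0.202058, 0.31×(-1.171183)=-0.363067, 0.04×(-3.218876)=-0.128755, 0.22×(-1.514128)=-0.333108, 0.155×(-1.864330)=-0.288971, 0.055×(-2.900422)=-0.159523.
Sum = -1.823480, so H' = 1.8235.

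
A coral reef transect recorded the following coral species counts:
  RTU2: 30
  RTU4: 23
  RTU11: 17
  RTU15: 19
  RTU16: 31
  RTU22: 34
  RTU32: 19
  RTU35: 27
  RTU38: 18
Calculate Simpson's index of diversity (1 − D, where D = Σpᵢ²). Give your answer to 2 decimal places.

Total N = 30+23+17+19+31+34+19+27+18 = 218, so the proportions are 0.1376, 0.1055, 0.078, 0.0872, 0.1422, 0.156, 0.0872, 0.1239, 0.0826 (working shown to 4 dp, full precision carried).
D = 0.1376² + 0.1055² + 0.078² + 0.0872² + 0.1422² + 0.156² + 0.0872² + 0.1239² + 0.0826² = 0.0189 + 0.0111 + 0.0061 + 0.0076 + 0.0202 + 0.0243 + 0.0076 + 0.0153 + 0.0068 = 0.1180.
So 1 − D = 0.8820, i.e. 0.88 to 2 decimal places.

0.88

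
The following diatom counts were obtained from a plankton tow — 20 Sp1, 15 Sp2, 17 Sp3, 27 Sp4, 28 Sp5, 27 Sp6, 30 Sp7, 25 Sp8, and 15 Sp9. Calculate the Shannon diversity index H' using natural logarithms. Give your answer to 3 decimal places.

Total N = 20+15+17+27+28+27+30+25+15 = 204, so the proportions are 0.09804, 0.07353, 0.08333, 0.13235, 0.13725, 0.13235, 0.14706, 0.12255, 0.07353 (working shown to 5 dp, full precision carried).
Each pᵢ ln pᵢ term: 0.09804×(-2.32239)=-0.22769, 0.07353×(-2.61007)=-0.19192, 0.08333×(-2.48491)=-0.20708, 0.13235×(-2.02228)=-0.26766, 0.13725×(-1.98592)=-0.27258, 0.13235×(-2.02228)=-0.26766, 0.14706×(-1.91692)=-0.28190, 0.12255×(-2.09924)=-0.25726, 0.07353×(-2.61007)=-0.19192.
Sum = -2.16564, so H' = 2.166.

2.166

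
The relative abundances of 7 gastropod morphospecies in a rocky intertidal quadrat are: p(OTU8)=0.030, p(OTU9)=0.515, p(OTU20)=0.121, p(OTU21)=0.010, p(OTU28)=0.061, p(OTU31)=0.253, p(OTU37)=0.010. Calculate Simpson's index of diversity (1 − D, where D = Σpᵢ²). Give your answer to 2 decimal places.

D = 0.03² + 0.515² + 0.121² + 0.01² + 0.061² + 0.253² + 0.01² = 0.0009 + 0.2652 + 0.0146 + 0.0001 + 0.0037 + 0.0640 + 0.0001 = 0.3487 (working shown to 4 dp, full precision carried).
So 1 − D = 0.6513, i.e. 0.65 to 2 decimal places.

0.65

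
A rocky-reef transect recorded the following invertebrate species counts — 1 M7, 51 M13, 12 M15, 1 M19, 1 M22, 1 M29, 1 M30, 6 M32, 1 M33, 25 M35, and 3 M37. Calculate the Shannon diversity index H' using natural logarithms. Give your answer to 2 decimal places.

1.48

Total N = 1+51+12+1+1+1+1+6+1+25+3 = 103, so the proportions are 0.0097, 0.4951, 0.1165, 0.0097, 0.0097, 0.0097, 0.0097, 0.0583, 0.0097, 0.2427, 0.0291 (working shown to 4 dp, full precision carried).
Each pᵢ ln pᵢ term: 0.0097×(-4.6347)=-0.0450, 0.4951×(-0.7029)=-0.3480, 0.1165×(-2.1498)=-0.2505, 0.0097×(-4.6347)=-0.0450, 0.0097×(-4.6347)=-0.0450, 0.0097×(-4.6347)=-0.0450, 0.0097×(-4.6347)=-0.0450, 0.0583×(-2.8430)=-0.1656, 0.0097×(-4.6347)=-0.0450, 0.2427×(-1.4159)=-0.3437, 0.0291×(-3.5361)=-0.1030.
Sum = -1.4807, so H' = 1.48.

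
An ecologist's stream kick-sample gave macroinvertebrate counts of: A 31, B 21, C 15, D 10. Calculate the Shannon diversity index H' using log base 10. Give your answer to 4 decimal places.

0.5665

Total N = 31+21+15+10 = 77, so the proportions are 0.402597, 0.272727, 0.194805, 0.12987 (working shown to 6 dp, full precision carried).
Each pᵢ log₁₀ pᵢ term: 0.402597×(-0.395129)=-0.159078, 0.272727×(-0.564271)=-0.153892, 0.194805×(-0.710399)=-0.138390, 0.12987×(-0.886491)=-0.115129.
Sum = -0.566488, so H' = 0.5665.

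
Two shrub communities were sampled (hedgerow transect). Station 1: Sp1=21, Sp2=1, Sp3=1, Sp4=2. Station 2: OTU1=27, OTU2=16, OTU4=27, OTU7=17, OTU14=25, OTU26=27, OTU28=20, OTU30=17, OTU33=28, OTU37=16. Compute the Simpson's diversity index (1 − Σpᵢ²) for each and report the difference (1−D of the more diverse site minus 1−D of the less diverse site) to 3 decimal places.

Station 1: N=25, proportions 0.84, 0.04, 0.04, 0.08, giving 1−D = 0.28480 (working shown to 5 dp, full precision carried).
Station 2: N=220, proportions 0.12273, 0.07273, 0.12273, 0.07727, 0.11364, 0.12273, 0.09091, 0.07727, 0.12727, 0.07273, giving 1−D = 0.89492.
Difference = |0.28480 − 0.89492| = 0.61012, i.e. 0.610 to 3 decimal places.

0.610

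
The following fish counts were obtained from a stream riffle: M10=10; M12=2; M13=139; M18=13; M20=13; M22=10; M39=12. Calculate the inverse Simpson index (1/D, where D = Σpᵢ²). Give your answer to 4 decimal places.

Total N = 10+2+139+13+13+10+12 = 199, so the proportions are 0.0502513, 0.0100503, 0.6984925, 0.0653266, 0.0653266, 0.0502513, 0.0603015 (working shown to 7 dp, full precision carried).
D = 0.0502513² + 0.0100503² + 0.6984925² + 0.0653266² + 0.0653266² + 0.0502513² + 0.0603015² = 0.0025252 + 0.0001010 + 0.4878917 + 0.0042676 + 0.0042676 + 0.0025252 + 0.0036363 = 0.5052145.
So 1/D = 1.979357, i.e. 1.9794 to 4 decimal places.

1.9794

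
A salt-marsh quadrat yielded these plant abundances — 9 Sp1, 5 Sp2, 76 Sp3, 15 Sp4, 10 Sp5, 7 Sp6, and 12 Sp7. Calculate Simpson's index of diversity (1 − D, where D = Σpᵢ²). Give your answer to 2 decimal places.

Total N = 9+5+76+15+10+7+12 = 134, so the proportions are 0.0672, 0.0373, 0.5672, 0.1119, 0.0746, 0.0522, 0.0896 (working shown to 4 dp, full precision carried).
D = 0.0672² + 0.0373² + 0.5672² + 0.1119² + 0.0746² + 0.0522² + 0.0896² = 0.0045 + 0.0014 + 0.3217 + 0.0125 + 0.0056 + 0.0027 + 0.0080 = 0.3564.
So 1 − D = 0.6436, i.e. 0.64 to 2 decimal places.

0.64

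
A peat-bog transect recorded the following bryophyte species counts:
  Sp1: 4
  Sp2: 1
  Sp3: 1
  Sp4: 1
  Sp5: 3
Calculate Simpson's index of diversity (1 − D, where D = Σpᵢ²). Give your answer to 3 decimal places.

0.720

Total N = 4+1+1+1+3 = 10, so the proportions are 0.4, 0.1, 0.1, 0.1, 0.3 (working shown to 5 dp, full precision carried).
D = 0.4² + 0.1² + 0.1² + 0.1² + 0.3² = 0.16000 + 0.01000 + 0.01000 + 0.01000 + 0.09000 = 0.28000.
So 1 − D = 0.72000, i.e. 0.720 to 3 decimal places.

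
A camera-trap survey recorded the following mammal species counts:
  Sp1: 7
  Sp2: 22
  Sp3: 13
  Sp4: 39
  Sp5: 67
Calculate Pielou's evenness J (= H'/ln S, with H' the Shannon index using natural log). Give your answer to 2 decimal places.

0.84

Total N = 7+22+13+39+67 = 148, so the proportions are 0.0473, 0.1486, 0.0878, 0.2635, 0.4527 (working shown to 4 dp, full precision carried).
H' = −Σ pᵢ ln pᵢ = −((-0.1443) + (-0.2833) + (-0.2136) + (-0.3514) + (-0.3588)) = 1.3515.
With S = 5 species, ln S = 1.6094, so J = 1.3515/1.6094 = 0.8397, i.e. 0.84 to 2 decimal places.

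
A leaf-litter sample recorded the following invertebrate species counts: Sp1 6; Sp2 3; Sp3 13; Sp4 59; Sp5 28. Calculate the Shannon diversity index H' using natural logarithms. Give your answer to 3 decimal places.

1.193

Total N = 6+3+13+59+28 = 109, so the proportions are 0.05505, 0.02752, 0.11927, 0.54128, 0.25688 (working shown to 5 dp, full precision carried).
Each pᵢ ln pᵢ term: 0.05505×(-2.89959)=-0.15961, 0.02752×(-3.59274)=-0.09888, 0.11927×(-2.12640)=-0.25361, 0.54128×(-0.61381)=-0.33225, 0.25688×(-1.35914)=-0.34914.
Sum = -1.19348, so H' = 1.193.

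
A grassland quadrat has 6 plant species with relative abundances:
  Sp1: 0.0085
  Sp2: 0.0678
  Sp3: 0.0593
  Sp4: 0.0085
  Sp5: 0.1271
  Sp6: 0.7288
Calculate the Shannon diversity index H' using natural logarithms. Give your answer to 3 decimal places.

Each pᵢ ln pᵢ term (working shown to 5 dp, full precision carried): 0.0085×(-4.76769)=-0.04053, 0.0678×(-2.69119)=-0.18246, 0.0593×(-2.82515)=-0.16753, 0.0085×(-4.76769)=-0.04053, 0.1271×(-2.06278)=-0.26218, 0.7288×(-0.31636)=-0.23056.
Sum = -0.92378, so H' = 0.924.

0.924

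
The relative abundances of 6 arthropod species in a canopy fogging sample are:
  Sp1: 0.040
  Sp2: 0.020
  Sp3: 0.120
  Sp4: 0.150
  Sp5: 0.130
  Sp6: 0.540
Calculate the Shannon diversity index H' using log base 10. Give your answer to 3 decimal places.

Each pᵢ log₁₀ pᵢ term (working shown to 5 dp, full precision carried): 0.04×(-1.39794)=-0.05592, 0.02×(-1.69897)=-0.03398, 0.12×(-0.92082)=-0.11050, 0.15×(-0.82391)=-0.12359, 0.13×(-0.88606)=-0.11519, 0.54×(-0.26761)=-0.14451.
Sum = -0.58368, so H' = 0.584.

0.584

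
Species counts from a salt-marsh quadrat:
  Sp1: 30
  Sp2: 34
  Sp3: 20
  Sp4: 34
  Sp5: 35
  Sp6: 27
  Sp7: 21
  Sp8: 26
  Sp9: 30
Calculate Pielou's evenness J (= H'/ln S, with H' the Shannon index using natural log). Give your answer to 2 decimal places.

Total N = 30+34+20+34+35+27+21+26+30 = 257, so the proportions are 0.1167, 0.1323, 0.0778, 0.1323, 0.1362, 0.1051, 0.0817, 0.1012, 0.1167 (working shown to 4 dp, full precision carried).
H' = −Σ pᵢ ln pᵢ = −((-0.2507) + (-0.2676) + (-0.1987) + (-0.2676) + (-0.2715) + (-0.2367) + (-0.2047) + (-0.2318) + (-0.2507)) = 2.1800.
With S = 9 species, ln S = 2.1972, so J = 2.1800/2.1972 = 0.9922, i.e. 0.99 to 2 decimal places.

0.99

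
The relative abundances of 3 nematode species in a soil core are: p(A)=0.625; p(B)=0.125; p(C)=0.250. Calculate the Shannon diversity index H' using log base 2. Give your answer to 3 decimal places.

Each pᵢ log₂ pᵢ term (working shown to 5 dp, full precision carried): 0.625×(-0.67807)=-0.42379, 0.125×(-3.00000)=-0.37500, 0.25×(-2.00000)=-0.50000.
Sum = -1.29879, so H' = 1.299.

1.299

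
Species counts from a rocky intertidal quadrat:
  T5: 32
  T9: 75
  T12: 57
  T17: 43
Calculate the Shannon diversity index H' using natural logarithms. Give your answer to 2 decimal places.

Total N = 32+75+57+43 = 207, so the proportions are 0.1546, 0.3623, 0.2754, 0.2077 (working shown to 4 dp, full precision carried).
Each pᵢ ln pᵢ term: 0.1546×(-1.8670)=-0.2886, 0.3623×(-1.0152)=-0.3678, 0.2754×(-1.2897)=-0.3551, 0.2077×(-1.5715)=-0.3265.
Sum = -1.3380, so H' = 1.34.

1.34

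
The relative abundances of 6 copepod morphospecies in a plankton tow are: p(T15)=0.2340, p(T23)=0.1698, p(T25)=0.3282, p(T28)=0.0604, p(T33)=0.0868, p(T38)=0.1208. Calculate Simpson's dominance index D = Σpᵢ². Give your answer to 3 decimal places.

0.217

D = 0.234² + 0.1698² + 0.3282² + 0.0604² + 0.0868² + 0.1208² = 0.05476 + 0.02883 + 0.10772 + 0.00365 + 0.00753 + 0.01459 = 0.21708 (working shown to 5 dp, full precision carried).
To 3 decimal places, D = 0.217.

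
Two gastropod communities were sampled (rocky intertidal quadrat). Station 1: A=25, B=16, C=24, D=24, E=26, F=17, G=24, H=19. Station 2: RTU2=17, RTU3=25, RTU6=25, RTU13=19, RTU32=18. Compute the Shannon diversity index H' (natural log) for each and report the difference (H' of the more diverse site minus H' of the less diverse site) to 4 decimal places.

0.4694

Station 1: N=175, proportions 0.142857, 0.091429, 0.137143, 0.137143, 0.148571, 0.097143, 0.137143, 0.108571, giving H' = 2.064942 (working shown to 6 dp, full precision carried).
Station 2: N=104, proportions 0.163462, 0.240385, 0.240385, 0.182692, 0.173077, giving H' = 1.595550.
Difference = |2.064942 − 1.595550| = 0.469392, i.e. 0.4694 to 4 decimal places.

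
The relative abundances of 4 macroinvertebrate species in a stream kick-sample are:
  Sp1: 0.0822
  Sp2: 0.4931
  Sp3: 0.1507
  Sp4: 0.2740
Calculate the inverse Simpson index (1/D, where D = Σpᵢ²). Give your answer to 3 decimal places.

2.876

D = 0.0822² + 0.4931² + 0.1507² + 0.274² = 0.006757 + 0.243148 + 0.022710 + 0.075076 = 0.347691 (working shown to 6 dp, full precision carried).
So 1/D = 2.87612, i.e. 2.876 to 3 decimal places.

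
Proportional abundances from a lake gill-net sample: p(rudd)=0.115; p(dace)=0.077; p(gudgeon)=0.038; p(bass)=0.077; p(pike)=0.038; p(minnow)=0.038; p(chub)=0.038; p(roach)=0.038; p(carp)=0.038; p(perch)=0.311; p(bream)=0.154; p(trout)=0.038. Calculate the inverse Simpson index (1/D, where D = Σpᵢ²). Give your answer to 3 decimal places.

6.426

D = 0.115² + 0.077² + 0.038² + 0.077² + 0.038² + 0.038² + 0.038² + 0.038² + 0.038² + 0.311² + 0.154² + 0.038² = 0.0132250 + 0.0059290 + 0.0014440 + 0.0059290 + 0.0014440 + 0.0014440 + 0.0014440 + 0.0014440 + 0.0014440 + 0.0967210 + 0.0237160 + 0.0014440 = 0.1556280 (working shown to 7 dp, full precision carried).
So 1/D = 6.42558, i.e. 6.426 to 3 decimal places.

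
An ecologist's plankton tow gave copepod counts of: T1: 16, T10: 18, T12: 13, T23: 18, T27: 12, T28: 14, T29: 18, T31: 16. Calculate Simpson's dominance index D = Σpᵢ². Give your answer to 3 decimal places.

0.128

Total N = 16+18+13+18+12+14+18+16 = 125, so the proportions are 0.128, 0.144, 0.104, 0.144, 0.096, 0.112, 0.144, 0.128 (working shown to 5 dp, full precision carried).
D = 0.128² + 0.144² + 0.104² + 0.144² + 0.096² + 0.112² + 0.144² + 0.128² = 0.01638 + 0.02074 + 0.01082 + 0.02074 + 0.00922 + 0.01254 + 0.02074 + 0.01638 = 0.12755.
To 3 decimal places, D = 0.128.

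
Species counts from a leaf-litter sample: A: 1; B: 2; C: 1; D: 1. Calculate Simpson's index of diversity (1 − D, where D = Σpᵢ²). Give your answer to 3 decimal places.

Total N = 1+2+1+1 = 5, so the proportions are 0.2, 0.4, 0.2, 0.2 (working shown to 5 dp, full precision carried).
D = 0.2² + 0.4² + 0.2² + 0.2² = 0.04000 + 0.16000 + 0.04000 + 0.04000 = 0.28000.
So 1 − D = 0.72000, i.e. 0.720 to 3 decimal places.

0.720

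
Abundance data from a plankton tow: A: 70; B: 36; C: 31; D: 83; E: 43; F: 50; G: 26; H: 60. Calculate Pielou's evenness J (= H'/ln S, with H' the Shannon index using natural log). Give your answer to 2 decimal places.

Total N = 70+36+31+83+43+50+26+60 = 399, so the proportions are 0.1754, 0.0902, 0.0777, 0.208, 0.1078, 0.1253, 0.0652, 0.1504 (working shown to 4 dp, full precision carried).
H' = −Σ pᵢ ln pᵢ = −((-0.3053) + (-0.2170) + (-0.1985) + (-0.3266) + (-0.2401) + (-0.2603) + (-0.1780) + (-0.2849)) = 2.0107.
With S = 8 species, ln S = 2.0794, so J = 2.0107/2.0794 = 0.9669, i.e. 0.97 to 2 decimal places.

0.97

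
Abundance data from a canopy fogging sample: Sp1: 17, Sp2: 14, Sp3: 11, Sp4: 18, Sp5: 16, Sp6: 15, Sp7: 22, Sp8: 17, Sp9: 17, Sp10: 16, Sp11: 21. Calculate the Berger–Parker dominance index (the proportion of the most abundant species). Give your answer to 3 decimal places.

Total N = 17+14+11+18+16+15+22+17+17+16+21 = 184, so the proportions are 0.09239, 0.07609, 0.05978, 0.09783, 0.08696, 0.08152, 0.11957, 0.09239, 0.09239, 0.08696, 0.11413 (working shown to 5 dp, full precision carried).
The largest proportion is 0.11957, i.e. d = 0.120 to 3 decimal places.

0.120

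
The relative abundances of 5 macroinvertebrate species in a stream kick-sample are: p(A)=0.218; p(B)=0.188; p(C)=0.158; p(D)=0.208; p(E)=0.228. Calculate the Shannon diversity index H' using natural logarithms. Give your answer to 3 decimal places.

1.601

Each pᵢ ln pᵢ term (working shown to 6 dp, full precision carried): 0.218×(-1.523260)=-0.332071, 0.188×(-1.671313)=-0.314207, 0.158×(-1.845160)=-0.291535, 0.208×(-1.570217)=-0.326605, 0.228×(-1.478410)=-0.337077.
Sum = -1.601496, so H' = 1.601.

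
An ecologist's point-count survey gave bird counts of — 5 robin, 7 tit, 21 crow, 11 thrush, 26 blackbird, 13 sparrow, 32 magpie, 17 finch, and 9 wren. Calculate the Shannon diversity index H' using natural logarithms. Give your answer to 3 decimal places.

Total N = 5+7+21+11+26+13+32+17+9 = 141, so the proportions are 0.03546, 0.04965, 0.14894, 0.07801, 0.1844, 0.0922, 0.22695, 0.12057, 0.06383 (working shown to 5 dp, full precision carried).
Each pᵢ ln pᵢ term: 0.03546×(-3.33932)=-0.11842, 0.04965×(-3.00285)=-0.14908, 0.14894×(-1.90424)=-0.28361, 0.07801×(-2.55086)=-0.19900, 0.1844×(-1.69066)=-0.31175, 0.0922×(-2.38381)=-0.21978, 0.22695×(-1.48302)=-0.33657, 0.12057×(-2.11555)=-0.25507, 0.06383×(-2.75154)=-0.17563.
Sum = -2.04891, so H' = 2.049.

2.049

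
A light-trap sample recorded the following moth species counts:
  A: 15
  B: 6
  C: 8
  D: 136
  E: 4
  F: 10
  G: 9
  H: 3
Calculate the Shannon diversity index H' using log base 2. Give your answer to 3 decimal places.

Total N = 15+6+8+136+4+10+9+3 = 191, so the proportions are 0.07853, 0.03141, 0.04188, 0.71204, 0.02094, 0.05236, 0.04712, 0.01571 (working shown to 5 dp, full precision carried).
Each pᵢ log₂ pᵢ term: 0.07853×(-3.67054)=-0.28826, 0.03141×(-4.99247)=-0.15683, 0.04188×(-4.57743)=-0.19172, 0.71204×(-0.48997)=-0.34888, 0.02094×(-5.57743)=-0.11680, 0.05236×(-4.25550)=-0.22280, 0.04712×(-4.40750)=-0.20768, 0.01571×(-5.99247)=-0.09412.
Sum = -1.62711, so H' = 1.627.

1.627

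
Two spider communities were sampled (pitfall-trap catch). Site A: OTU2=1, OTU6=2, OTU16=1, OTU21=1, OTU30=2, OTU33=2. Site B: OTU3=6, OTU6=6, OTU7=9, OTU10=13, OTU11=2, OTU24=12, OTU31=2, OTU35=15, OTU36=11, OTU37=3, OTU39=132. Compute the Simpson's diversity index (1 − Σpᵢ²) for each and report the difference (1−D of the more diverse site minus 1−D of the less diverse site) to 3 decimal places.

Site A: N=9, proportions 0.11111, 0.22222, 0.11111, 0.11111, 0.22222, 0.22222, giving 1−D = 0.81481 (working shown to 5 dp, full precision carried).
Site B: N=211, proportions 0.02844, 0.02844, 0.04265, 0.06161, 0.00948, 0.05687, 0.00948, 0.07109, 0.05213, 0.01422, 0.62559, giving 1−D = 0.59001.
Difference = |0.81481 − 0.59001| = 0.22480, i.e. 0.225 to 3 decimal places.

0.225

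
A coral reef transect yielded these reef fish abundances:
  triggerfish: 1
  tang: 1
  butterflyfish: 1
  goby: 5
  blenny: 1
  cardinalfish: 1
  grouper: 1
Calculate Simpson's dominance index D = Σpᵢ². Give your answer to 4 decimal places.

0.2562

Total N = 1+1+1+5+1+1+1 = 11, so the proportions are 0.090909, 0.090909, 0.090909, 0.454545, 0.090909, 0.090909, 0.090909 (working shown to 6 dp, full precision carried).
D = 0.090909² + 0.090909² + 0.090909² + 0.454545² + 0.090909² + 0.090909² + 0.090909² = 0.008264 + 0.008264 + 0.008264 + 0.206612 + 0.008264 + 0.008264 + 0.008264 = 0.256198.
To 4 decimal places, D = 0.2562.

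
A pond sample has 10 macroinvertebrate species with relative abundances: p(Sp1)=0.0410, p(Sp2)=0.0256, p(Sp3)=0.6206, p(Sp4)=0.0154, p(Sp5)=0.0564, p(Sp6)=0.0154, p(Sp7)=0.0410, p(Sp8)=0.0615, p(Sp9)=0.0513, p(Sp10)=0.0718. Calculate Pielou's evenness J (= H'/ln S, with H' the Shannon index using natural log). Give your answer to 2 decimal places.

0.63

H' = −Σ pᵢ ln pᵢ = −((-0.1310) + (-0.0938) + (-0.2961) + (-0.0643) + (-0.1622) + (-0.0643) + (-0.1310) + (-0.1715) + (-0.1524) + (-0.1891)) = 1.4555 (working shown to 4 dp, full precision carried).
With S = 10 species, ln S = 2.3026, so J = 1.4555/2.3026 = 0.6321, i.e. 0.63 to 2 decimal places.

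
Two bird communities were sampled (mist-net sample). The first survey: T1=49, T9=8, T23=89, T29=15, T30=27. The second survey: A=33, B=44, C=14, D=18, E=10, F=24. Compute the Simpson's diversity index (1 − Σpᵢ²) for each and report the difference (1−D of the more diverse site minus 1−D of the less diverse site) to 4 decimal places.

0.1144

The first survey: N=188, proportions 0.260638, 0.042553, 0.473404, 0.079787, 0.143617, giving 1−D = 0.679153 (working shown to 6 dp, full precision carried).
The second survey: N=143, proportions 0.230769, 0.307692, 0.097902, 0.125874, 0.06993, 0.167832, giving 1−D = 0.793584.
Difference = |0.679153 − 0.793584| = 0.114431, i.e. 0.1144 to 4 decimal places.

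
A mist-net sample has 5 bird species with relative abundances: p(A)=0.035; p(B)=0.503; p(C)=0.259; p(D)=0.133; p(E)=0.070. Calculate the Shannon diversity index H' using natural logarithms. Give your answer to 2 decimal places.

1.27

Each pᵢ ln pᵢ term (working shown to 4 dp, full precision carried): 0.035×(-3.3524)=-0.1173, 0.503×(-0.6872)=-0.3456, 0.259×(-1.3509)=-0.3499, 0.133×(-2.0174)=-0.2683, 0.07×(-2.6593)=-0.1861.
Sum = -1.2673, so H' = 1.27.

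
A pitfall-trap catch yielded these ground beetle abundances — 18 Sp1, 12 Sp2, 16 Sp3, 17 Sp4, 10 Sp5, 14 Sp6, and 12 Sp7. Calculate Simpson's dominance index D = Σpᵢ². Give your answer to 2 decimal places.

Total N = 18+12+16+17+10+14+12 = 99, so the proportions are 0.1818, 0.1212, 0.1616, 0.1717, 0.101, 0.1414, 0.1212 (working shown to 4 dp, full precision carried).
D = 0.1818² + 0.1212² + 0.1616² + 0.1717² + 0.101² + 0.1414² + 0.1212² = 0.0331 + 0.0147 + 0.0261 + 0.0295 + 0.0102 + 0.0200 + 0.0147 = 0.1483.
To 2 decimal places, D = 0.15.

0.15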